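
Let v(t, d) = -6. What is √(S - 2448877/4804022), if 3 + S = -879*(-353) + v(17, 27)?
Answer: √7160778580661719258/4804022 ≈ 557.03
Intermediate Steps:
S = 310278 (S = -3 + (-879*(-353) - 6) = -3 + (310287 - 6) = -3 + 310281 = 310278)
√(S - 2448877/4804022) = √(310278 - 2448877/4804022) = √(1490579889239/4804022) = √7160778580661719258/4804022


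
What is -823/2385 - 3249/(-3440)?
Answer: 983549/1640880 ≈ 0.59940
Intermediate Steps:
-823/2385 - 3249/(-3440) = -823*1/2385 - 3249*(-1/3440) = -823/2385 + 3249/3440 = 983549/1640880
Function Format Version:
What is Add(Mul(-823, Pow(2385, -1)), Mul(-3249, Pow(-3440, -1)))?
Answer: Rational(983549, 1640880) ≈ 0.59940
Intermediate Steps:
Add(Mul(-823, Pow(2385, -1)), Mul(-3249, Pow(-3440, -1))) = Add(Mul(-823, Rational(1, 2385)), Mul(-3249, Rational(-1, 3440))) = Add(Rational(-823, 2385), Rational(3249, 3440)) = Rational(983549, 1640880)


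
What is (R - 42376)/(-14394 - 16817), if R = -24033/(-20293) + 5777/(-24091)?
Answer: 20716260476946/15258391950893 ≈ 1.3577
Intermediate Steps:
R = 461746342/488878663 (R = -24033*(-1/20293) + 5777*(-1/24091) = 24033/20293 - 5777/24091 = 461746342/488878663 ≈ 0.94450)
(R - 42376)/(-14394 - 16817) = (461746342/488878663 - 42376)/(-14394 - 16817) = -20716260476946/488878663/(-31211) = -20716260476946/488878663*(-1/31211) = 20716260476946/15258391950893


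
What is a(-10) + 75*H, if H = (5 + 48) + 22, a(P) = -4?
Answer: 5621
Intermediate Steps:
H = 75 (H = 53 + 22 = 75)
a(-10) + 75*H = -4 + 75*75 = -4 + 5625 = 5621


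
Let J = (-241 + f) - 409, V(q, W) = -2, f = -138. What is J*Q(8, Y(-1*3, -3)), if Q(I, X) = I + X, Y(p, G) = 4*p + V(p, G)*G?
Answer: -1576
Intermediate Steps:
J = -788 (J = (-241 - 138) - 409 = -379 - 409 = -788)
Y(p, G) = -2*G + 4*p (Y(p, G) = 4*p - 2*G = -2*G + 4*p)
J*Q(8, Y(-1*3, -3)) = -788*(8 + (-2*(-3) + 4*(-1*3))) = -788*(8 + (6 + 4*(-3))) = -788*(8 + (6 - 12)) = -788*(8 - 6) = -788*2 = -1576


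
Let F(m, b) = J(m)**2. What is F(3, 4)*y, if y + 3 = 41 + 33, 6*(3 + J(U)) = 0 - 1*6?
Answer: 1136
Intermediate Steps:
J(U) = -4 (J(U) = -3 + (0 - 1*6)/6 = -3 + (0 - 6)/6 = -3 + (1/6)*(-6) = -3 - 1 = -4)
y = 71 (y = -3 + (41 + 33) = -3 + 74 = 71)
F(m, b) = 16 (F(m, b) = (-4)**2 = 16)
F(3, 4)*y = 16*71 = 1136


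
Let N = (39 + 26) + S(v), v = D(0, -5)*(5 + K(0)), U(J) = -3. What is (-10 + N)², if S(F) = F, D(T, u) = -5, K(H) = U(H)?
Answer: 2025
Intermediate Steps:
K(H) = -3
v = -10 (v = -5*(5 - 3) = -5*2 = -10)
N = 55 (N = (39 + 26) - 10 = 65 - 10 = 55)
(-10 + N)² = (-10 + 55)² = 45² = 2025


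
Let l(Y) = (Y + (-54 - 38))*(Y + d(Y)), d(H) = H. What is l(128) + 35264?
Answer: 44480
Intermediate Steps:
l(Y) = 2*Y*(-92 + Y) (l(Y) = (Y + (-54 - 38))*(Y + Y) = (Y - 92)*(2*Y) = (-92 + Y)*(2*Y) = 2*Y*(-92 + Y))
l(128) + 35264 = 2*128*(-92 + 128) + 35264 = 2*128*36 + 35264 = 9216 + 35264 = 44480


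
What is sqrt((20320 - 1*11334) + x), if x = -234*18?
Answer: sqrt(4774) ≈ 69.094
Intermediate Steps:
x = -4212
sqrt((20320 - 1*11334) + x) = sqrt((20320 - 1*11334) - 4212) = sqrt((20320 - 11334) - 4212) = sqrt(8986 - 4212) = sqrt(4774)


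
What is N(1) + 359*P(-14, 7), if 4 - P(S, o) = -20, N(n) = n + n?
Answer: 8618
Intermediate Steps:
N(n) = 2*n
P(S, o) = 24 (P(S, o) = 4 - 1*(-20) = 4 + 20 = 24)
N(1) + 359*P(-14, 7) = 2*1 + 359*24 = 2 + 8616 = 8618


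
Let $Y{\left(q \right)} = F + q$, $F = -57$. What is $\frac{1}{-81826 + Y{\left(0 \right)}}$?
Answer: $- \frac{1}{81883} \approx -1.2213 \cdot 10^{-5}$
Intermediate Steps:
$Y{\left(q \right)} = -57 + q$
$\frac{1}{-81826 + Y{\left(0 \right)}} = \frac{1}{-81826 + \left(-57 + 0\right)} = \frac{1}{-81826 - 57} = \frac{1}{-81883} = - \frac{1}{81883}$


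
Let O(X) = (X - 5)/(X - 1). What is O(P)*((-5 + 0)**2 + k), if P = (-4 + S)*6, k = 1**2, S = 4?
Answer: 130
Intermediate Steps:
k = 1
P = 0 (P = (-4 + 4)*6 = 0*6 = 0)
O(X) = (-5 + X)/(-1 + X)
O(P)*((-5 + 0)**2 + k) = ((-5 + 0)/(-1 + 0))*((-5 + 0)**2 + 1) = (-5/(-1))*((-5)**2 + 1) = (-1*(-5))*(25 + 1) = 5*26 = 130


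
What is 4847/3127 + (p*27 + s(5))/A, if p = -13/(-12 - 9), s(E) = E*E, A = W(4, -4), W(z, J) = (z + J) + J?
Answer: -194342/21889 ≈ -8.8785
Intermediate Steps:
W(z, J) = z + 2*J (W(z, J) = (J + z) + J = z + 2*J)
A = -4 (A = 4 + 2*(-4) = 4 - 8 = -4)
s(E) = E**2
p = 13/21 (p = -13/(-21) = -13*(-1/21) = 13/21 ≈ 0.61905)
4847/3127 + (p*27 + s(5))/A = 4847/3127 + ((13/21)*27 + 5**2)/(-4) = 4847*(1/3127) + (117/7 + 25)*(-1/4) = 4847/3127 + (292/7)*(-1/4) = 4847/3127 - 73/7 = -194342/21889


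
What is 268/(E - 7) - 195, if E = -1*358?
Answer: -71443/365 ≈ -195.73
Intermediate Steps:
E = -358
268/(E - 7) - 195 = 268/(-358 - 7) - 195 = 268/(-365) - 195 = 268*(-1/365) - 195 = -268/365 - 195 = -71443/365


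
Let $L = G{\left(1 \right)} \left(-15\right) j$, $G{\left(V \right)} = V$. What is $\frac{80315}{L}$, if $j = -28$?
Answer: $\frac{16063}{84} \approx 191.23$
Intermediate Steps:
$L = 420$ ($L = 1 \left(-15\right) \left(-28\right) = \left(-15\right) \left(-28\right) = 420$)
$\frac{80315}{L} = \frac{80315}{420} = 80315 \cdot \frac{1}{420} = \frac{16063}{84}$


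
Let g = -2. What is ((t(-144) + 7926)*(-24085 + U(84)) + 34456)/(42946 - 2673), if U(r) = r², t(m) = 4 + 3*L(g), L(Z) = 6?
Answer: -5883132/1751 ≈ -3359.9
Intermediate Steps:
t(m) = 22 (t(m) = 4 + 3*6 = 4 + 18 = 22)
((t(-144) + 7926)*(-24085 + U(84)) + 34456)/(42946 - 2673) = ((22 + 7926)*(-24085 + 84²) + 34456)/(42946 - 2673) = (7948*(-24085 + 7056) + 34456)/40273 = (7948*(-17029) + 34456)*(1/40273) = (-135346492 + 34456)*(1/40273) = -135312036*1/40273 = -5883132/1751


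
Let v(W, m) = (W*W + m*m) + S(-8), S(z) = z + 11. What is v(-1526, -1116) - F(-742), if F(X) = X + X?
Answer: 3575619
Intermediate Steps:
S(z) = 11 + z
v(W, m) = 3 + W² + m² (v(W, m) = (W*W + m*m) + (11 - 8) = (W² + m²) + 3 = 3 + W² + m²)
F(X) = 2*X
v(-1526, -1116) - F(-742) = (3 + (-1526)² + (-1116)²) - 2*(-742) = (3 + 2328676 + 1245456) - 1*(-1484) = 3574135 + 1484 = 3575619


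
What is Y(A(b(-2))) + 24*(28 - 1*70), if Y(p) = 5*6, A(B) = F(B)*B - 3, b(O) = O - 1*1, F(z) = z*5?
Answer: -978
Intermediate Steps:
F(z) = 5*z
b(O) = -1 + O (b(O) = O - 1 = -1 + O)
A(B) = -3 + 5*B**2 (A(B) = (5*B)*B - 3 = 5*B**2 - 3 = -3 + 5*B**2)
Y(p) = 30
Y(A(b(-2))) + 24*(28 - 1*70) = 30 + 24*(28 - 1*70) = 30 + 24*(28 - 70) = 30 + 24*(-42) = 30 - 1008 = -978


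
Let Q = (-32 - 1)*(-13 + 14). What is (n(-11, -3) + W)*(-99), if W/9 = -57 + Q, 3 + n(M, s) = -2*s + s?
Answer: 80190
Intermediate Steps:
Q = -33 (Q = -33*1 = -33)
n(M, s) = -3 - s (n(M, s) = -3 + (-2*s + s) = -3 - s)
W = -810 (W = 9*(-57 - 33) = 9*(-90) = -810)
(n(-11, -3) + W)*(-99) = ((-3 - 1*(-3)) - 810)*(-99) = ((-3 + 3) - 810)*(-99) = (0 - 810)*(-99) = -810*(-99) = 80190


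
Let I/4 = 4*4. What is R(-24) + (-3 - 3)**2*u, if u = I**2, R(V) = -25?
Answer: 147431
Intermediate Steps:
I = 64 (I = 4*(4*4) = 4*16 = 64)
u = 4096 (u = 64**2 = 4096)
R(-24) + (-3 - 3)**2*u = -25 + (-3 - 3)**2*4096 = -25 + (-6)**2*4096 = -25 + 36*4096 = -25 + 147456 = 147431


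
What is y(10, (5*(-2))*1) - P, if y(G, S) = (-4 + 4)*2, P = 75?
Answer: -75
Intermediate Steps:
y(G, S) = 0 (y(G, S) = 0*2 = 0)
y(10, (5*(-2))*1) - P = 0 - 1*75 = 0 - 75 = -75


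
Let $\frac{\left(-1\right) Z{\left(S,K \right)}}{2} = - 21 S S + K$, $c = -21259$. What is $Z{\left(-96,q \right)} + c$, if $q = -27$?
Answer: $365867$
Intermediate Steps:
$Z{\left(S,K \right)} = - 2 K + 42 S^{2}$ ($Z{\left(S,K \right)} = - 2 \left(- 21 S S + K\right) = - 2 \left(- 21 S^{2} + K\right) = - 2 \left(K - 21 S^{2}\right) = - 2 K + 42 S^{2}$)
$Z{\left(-96,q \right)} + c = \left(\left(-2\right) \left(-27\right) + 42 \left(-96\right)^{2}\right) - 21259 = \left(54 + 42 \cdot 9216\right) - 21259 = \left(54 + 387072\right) - 21259 = 387126 - 21259 = 365867$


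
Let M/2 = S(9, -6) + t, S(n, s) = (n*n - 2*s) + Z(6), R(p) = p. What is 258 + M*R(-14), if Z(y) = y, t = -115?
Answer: 706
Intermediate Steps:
S(n, s) = 6 + n² - 2*s (S(n, s) = (n*n - 2*s) + 6 = (n² - 2*s) + 6 = 6 + n² - 2*s)
M = -32 (M = 2*((6 + 9² - 2*(-6)) - 115) = 2*((6 + 81 + 12) - 115) = 2*(99 - 115) = 2*(-16) = -32)
258 + M*R(-14) = 258 - 32*(-14) = 258 + 448 = 706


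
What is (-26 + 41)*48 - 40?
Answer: 680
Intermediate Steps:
(-26 + 41)*48 - 40 = 15*48 - 40 = 720 - 40 = 680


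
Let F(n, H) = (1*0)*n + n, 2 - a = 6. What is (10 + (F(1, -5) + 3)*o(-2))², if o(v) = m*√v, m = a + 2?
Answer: -28 - 160*I*√2 ≈ -28.0 - 226.27*I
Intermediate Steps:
a = -4 (a = 2 - 1*6 = 2 - 6 = -4)
m = -2 (m = -4 + 2 = -2)
F(n, H) = n (F(n, H) = 0*n + n = 0 + n = n)
o(v) = -2*√v
(10 + (F(1, -5) + 3)*o(-2))² = (10 + (1 + 3)*(-2*I*√2))² = (10 + 4*(-2*I*√2))² = (10 - 8*I*√2)²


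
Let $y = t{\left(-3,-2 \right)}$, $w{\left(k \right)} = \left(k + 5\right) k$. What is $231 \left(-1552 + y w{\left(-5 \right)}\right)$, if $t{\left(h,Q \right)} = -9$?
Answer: $-358512$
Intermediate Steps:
$w{\left(k \right)} = k \left(5 + k\right)$ ($w{\left(k \right)} = \left(5 + k\right) k = k \left(5 + k\right)$)
$y = -9$
$231 \left(-1552 + y w{\left(-5 \right)}\right) = 231 \left(-1552 - 9 \left(- 5 \left(5 - 5\right)\right)\right) = 231 \left(-1552 - 9 \left(\left(-5\right) 0\right)\right) = 231 \left(-1552 - 0\right) = 231 \left(-1552 + 0\right) = 231 \left(-1552\right) = -358512$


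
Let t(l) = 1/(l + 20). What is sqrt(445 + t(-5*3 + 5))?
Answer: sqrt(44510)/10 ≈ 21.097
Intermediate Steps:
t(l) = 1/(20 + l)
sqrt(445 + t(-5*3 + 5)) = sqrt(445 + 1/(20 + (-5*3 + 5))) = sqrt(445 + 1/(20 + (-15 + 5))) = sqrt(445 + 1/(20 - 10)) = sqrt(445 + 1/10) = sqrt(4451/10) = sqrt(44510)/10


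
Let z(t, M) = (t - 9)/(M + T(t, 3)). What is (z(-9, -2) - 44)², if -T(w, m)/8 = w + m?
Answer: 1042441/529 ≈ 1970.6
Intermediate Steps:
T(w, m) = -8*m - 8*w (T(w, m) = -8*(w + m) = -8*(m + w) = -8*m - 8*w)
z(t, M) = (-9 + t)/(-24 + M - 8*t) (z(t, M) = (t - 9)/(M + (-8*3 - 8*t)) = (-9 + t)/(M + (-24 - 8*t)) = (-9 + t)/(-24 + M - 8*t))
(z(-9, -2) - 44)² = ((9 - 1*(-9))/(24 - 1*(-2) + 8*(-9)) - 44)² = ((9 + 9)/(24 + 2 - 72) - 44)² = (18/(-46) - 44)² = (-1/46*18 - 44)² = (-9/23 - 44)² = (-1021/23)² = 1042441/529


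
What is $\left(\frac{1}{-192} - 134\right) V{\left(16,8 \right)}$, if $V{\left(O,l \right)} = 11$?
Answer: $- \frac{283019}{192} \approx -1474.1$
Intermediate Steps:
$\left(\frac{1}{-192} - 134\right) V{\left(16,8 \right)} = \left(\frac{1}{-192} - 134\right) 11 = \left(- \frac{1}{192} - 134\right) 11 = \left(- \frac{25729}{192}\right) 11 = - \frac{283019}{192}$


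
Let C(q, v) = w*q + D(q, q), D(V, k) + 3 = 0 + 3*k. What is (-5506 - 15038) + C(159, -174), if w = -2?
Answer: -20388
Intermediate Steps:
D(V, k) = -3 + 3*k (D(V, k) = -3 + (0 + 3*k) = -3 + 3*k)
C(q, v) = -3 + q (C(q, v) = -2*q + (-3 + 3*q) = -3 + q)
(-5506 - 15038) + C(159, -174) = (-5506 - 15038) + (-3 + 159) = -20544 + 156 = -20388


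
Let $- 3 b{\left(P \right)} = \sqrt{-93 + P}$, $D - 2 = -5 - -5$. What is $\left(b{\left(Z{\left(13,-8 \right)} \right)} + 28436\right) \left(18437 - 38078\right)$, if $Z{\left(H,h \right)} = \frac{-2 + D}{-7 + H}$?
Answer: $-558511476 + 6547 i \sqrt{93} \approx -5.5851 \cdot 10^{8} + 63137.0 i$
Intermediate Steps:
$D = 2$ ($D = 2 - 0 = 2 + \left(-5 + 5\right) = 2 + 0 = 2$)
$Z{\left(H,h \right)} = 0$ ($Z{\left(H,h \right)} = \frac{-2 + 2}{-7 + H} = \frac{0}{-7 + H} = 0$)
$b{\left(P \right)} = - \frac{\sqrt{-93 + P}}{3}$
$\left(b{\left(Z{\left(13,-8 \right)} \right)} + 28436\right) \left(18437 - 38078\right) = \left(- \frac{\sqrt{-93 + 0}}{3} + 28436\right) \left(18437 - 38078\right) = \left(- \frac{\sqrt{-93}}{3} + 28436\right) \left(-19641\right) = \left(- \frac{i \sqrt{93}}{3} + 28436\right) \left(-19641\right) = \left(28436 - \frac{i \sqrt{93}}{3}\right) \left(-19641\right) = -558511476 + 6547 i \sqrt{93}$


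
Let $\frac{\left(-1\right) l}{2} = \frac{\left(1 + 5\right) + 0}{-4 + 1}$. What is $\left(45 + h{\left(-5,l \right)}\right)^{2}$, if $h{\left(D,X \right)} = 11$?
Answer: $3136$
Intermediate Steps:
$l = 4$ ($l = - 2 \frac{\left(1 + 5\right) + 0}{-4 + 1} = - 2 \frac{6 + 0}{-3} = - 2 \cdot 6 \left(- \frac{1}{3}\right) = \left(-2\right) \left(-2\right) = 4$)
$\left(45 + h{\left(-5,l \right)}\right)^{2} = \left(45 + 11\right)^{2} = 56^{2} = 3136$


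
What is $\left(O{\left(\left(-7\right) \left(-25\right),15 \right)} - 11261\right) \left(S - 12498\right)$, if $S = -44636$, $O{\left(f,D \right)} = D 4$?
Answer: $639957934$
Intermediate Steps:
$O{\left(f,D \right)} = 4 D$
$\left(O{\left(\left(-7\right) \left(-25\right),15 \right)} - 11261\right) \left(S - 12498\right) = \left(4 \cdot 15 - 11261\right) \left(-44636 - 12498\right) = \left(60 - 11261\right) \left(-57134\right) = \left(-11201\right) \left(-57134\right) = 639957934$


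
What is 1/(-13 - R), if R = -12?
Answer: -1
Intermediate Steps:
1/(-13 - R) = 1/(-13 - 1*(-12)) = 1/(-13 + 12) = 1/(-1) = -1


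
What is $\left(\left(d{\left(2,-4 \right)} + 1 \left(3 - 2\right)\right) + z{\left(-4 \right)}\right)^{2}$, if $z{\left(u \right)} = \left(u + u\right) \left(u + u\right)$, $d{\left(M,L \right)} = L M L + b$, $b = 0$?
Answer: $9409$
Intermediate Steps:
$d{\left(M,L \right)} = M L^{2}$ ($d{\left(M,L \right)} = L M L + 0 = M L^{2} + 0 = M L^{2}$)
$z{\left(u \right)} = 4 u^{2}$ ($z{\left(u \right)} = 2 u 2 u = 4 u^{2}$)
$\left(\left(d{\left(2,-4 \right)} + 1 \left(3 - 2\right)\right) + z{\left(-4 \right)}\right)^{2} = \left(\left(2 \left(-4\right)^{2} + 1 \left(3 - 2\right)\right) + 4 \left(-4\right)^{2}\right)^{2} = \left(\left(2 \cdot 16 + 1 \cdot 1\right) + 4 \cdot 16\right)^{2} = \left(\left(32 + 1\right) + 64\right)^{2} = \left(33 + 64\right)^{2} = 97^{2} = 9409$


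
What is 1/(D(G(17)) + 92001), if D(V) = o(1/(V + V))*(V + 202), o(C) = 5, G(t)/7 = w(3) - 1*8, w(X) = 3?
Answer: 1/92836 ≈ 1.0772e-5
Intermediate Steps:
G(t) = -35 (G(t) = 7*(3 - 1*8) = 7*(3 - 8) = 7*(-5) = -35)
D(V) = 1010 + 5*V (D(V) = 5*(V + 202) = 5*(202 + V) = 1010 + 5*V)
1/(D(G(17)) + 92001) = 1/((1010 + 5*(-35)) + 92001) = 1/((1010 - 175) + 92001) = 1/(835 + 92001) = 1/92836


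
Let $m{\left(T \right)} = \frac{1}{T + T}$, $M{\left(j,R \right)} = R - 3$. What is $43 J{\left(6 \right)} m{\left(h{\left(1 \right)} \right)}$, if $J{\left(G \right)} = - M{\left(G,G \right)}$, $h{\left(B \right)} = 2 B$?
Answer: $- \frac{129}{4} \approx -32.25$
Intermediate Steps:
$M{\left(j,R \right)} = -3 + R$
$m{\left(T \right)} = \frac{1}{2 T}$
$J{\left(G \right)} = 3 - G$ ($J{\left(G \right)} = - (-3 + G) = 3 - G$)
$43 J{\left(6 \right)} m{\left(h{\left(1 \right)} \right)} = 43 \left(3 - 6\right) \frac{1}{2 \cdot 2 \cdot 1} = 43 \left(3 - 6\right) \frac{1}{2 \cdot 2} = 43 \left(-3\right) \frac{1}{2} \cdot \frac{1}{2} = \left(-129\right) \frac{1}{4} = - \frac{129}{4}$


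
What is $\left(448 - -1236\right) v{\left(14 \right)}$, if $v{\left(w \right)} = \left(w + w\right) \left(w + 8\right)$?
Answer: $1037344$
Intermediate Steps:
$v{\left(w \right)} = 2 w \left(8 + w\right)$
$\left(448 - -1236\right) v{\left(14 \right)} = \left(448 - -1236\right) 2 \cdot 14 \left(8 + 14\right) = \left(448 + 1236\right) 2 \cdot 14 \cdot 22 = 1684 \cdot 616 = 1037344$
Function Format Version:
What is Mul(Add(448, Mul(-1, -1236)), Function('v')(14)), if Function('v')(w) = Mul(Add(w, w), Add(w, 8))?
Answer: 1037344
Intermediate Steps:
Function('v')(w) = Mul(2, w, Add(8, w)) (Function('v')(w) = Mul(Mul(2, w), Add(8, w)) = Mul(2, w, Add(8, w)))
Mul(Add(448, Mul(-1, -1236)), Function('v')(14)) = Mul(Add(448, Mul(-1, -1236)), Mul(2, 14, Add(8, 14))) = Mul(Add(448, 1236), Mul(2, 14, 22)) = Mul(1684, 616) = 1037344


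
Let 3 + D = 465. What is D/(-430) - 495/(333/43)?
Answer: -517022/7955 ≈ -64.993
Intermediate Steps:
D = 462 (D = -3 + 465 = 462)
D/(-430) - 495/(333/43) = 462/(-430) - 495/(333/43) = 462*(-1/430) - 495/(333*(1/43)) = -231/215 - 495/333/43 = -231/215 - 495*43/333 = -231/215 - 2365/37 = -517022/7955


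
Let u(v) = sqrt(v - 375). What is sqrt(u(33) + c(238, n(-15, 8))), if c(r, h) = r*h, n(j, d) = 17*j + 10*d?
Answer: sqrt(-41650 + 3*I*sqrt(38)) ≈ 0.0453 + 204.08*I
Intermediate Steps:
n(j, d) = 10*d + 17*j
c(r, h) = h*r
u(v) = sqrt(-375 + v)
sqrt(u(33) + c(238, n(-15, 8))) = sqrt(sqrt(-375 + 33) + (10*8 + 17*(-15))*238) = sqrt(sqrt(-342) + (80 - 255)*238) = sqrt(3*I*sqrt(38) - 175*238) = sqrt(3*I*sqrt(38) - 41650) = sqrt(-41650 + 3*I*sqrt(38))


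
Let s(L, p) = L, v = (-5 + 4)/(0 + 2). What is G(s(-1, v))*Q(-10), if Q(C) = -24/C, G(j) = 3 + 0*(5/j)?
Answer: 36/5 ≈ 7.2000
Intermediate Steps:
v = -½ (v = -1/2 = -1*½ = -½ ≈ -0.50000)
G(j) = 3 (G(j) = 3 + 0 = 3)
G(s(-1, v))*Q(-10) = 3*(-24/(-10)) = 3*(-24*(-⅒)) = 3*(12/5) = 36/5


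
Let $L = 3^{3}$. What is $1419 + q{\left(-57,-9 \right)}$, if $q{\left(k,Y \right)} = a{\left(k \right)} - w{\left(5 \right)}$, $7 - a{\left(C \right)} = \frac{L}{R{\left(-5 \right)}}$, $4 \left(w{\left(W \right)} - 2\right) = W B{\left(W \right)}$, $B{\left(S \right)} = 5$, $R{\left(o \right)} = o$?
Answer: $\frac{28463}{20} \approx 1423.2$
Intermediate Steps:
$L = 27$
$w{\left(W \right)} = 2 + \frac{5 W}{4}$ ($w{\left(W \right)} = 2 + \frac{W 5}{4} = 2 + \frac{5 W}{4}$)
$a{\left(C \right)} = \frac{62}{5}$ ($a{\left(C \right)} = 7 - \frac{27}{-5} = 7 - 27 \left(- \frac{1}{5}\right) = 7 - - \frac{27}{5} = 7 + \frac{27}{5} = \frac{62}{5}$)
$q{\left(k,Y \right)} = \frac{83}{20}$ ($q{\left(k,Y \right)} = \frac{62}{5} - \left(2 + \frac{5}{4} \cdot 5\right) = \frac{62}{5} - \left(2 + \frac{25}{4}\right) = \frac{62}{5} - \frac{33}{4} = \frac{83}{20}$)
$1419 + q{\left(-57,-9 \right)} = 1419 + \frac{83}{20} = \frac{28463}{20}$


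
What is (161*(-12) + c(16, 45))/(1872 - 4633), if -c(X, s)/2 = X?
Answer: 1964/2761 ≈ 0.71134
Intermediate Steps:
c(X, s) = -2*X
(161*(-12) + c(16, 45))/(1872 - 4633) = (161*(-12) - 2*16)/(1872 - 4633) = (-1932 - 32)/(-2761) = -1964*(-1/2761) = 1964/2761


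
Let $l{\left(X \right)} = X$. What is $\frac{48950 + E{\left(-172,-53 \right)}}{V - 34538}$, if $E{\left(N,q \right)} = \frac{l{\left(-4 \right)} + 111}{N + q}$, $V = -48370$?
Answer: $- \frac{11013643}{18654300} \approx -0.59041$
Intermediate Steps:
$E{\left(N,q \right)} = \frac{107}{N + q}$ ($E{\left(N,q \right)} = \frac{-4 + 111}{N + q} = \frac{107}{N + q}$)
$\frac{48950 + E{\left(-172,-53 \right)}}{V - 34538} = \frac{48950 + \frac{107}{-172 - 53}}{-48370 - 34538} = \frac{48950 + \frac{107}{-225}}{-82908} = \left(48950 + 107 \left(- \frac{1}{225}\right)\right) \left(- \frac{1}{82908}\right) = \left(48950 - \frac{107}{225}\right) \left(- \frac{1}{82908}\right) = \frac{11013643}{225} \left(- \frac{1}{82908}\right) = - \frac{11013643}{18654300}$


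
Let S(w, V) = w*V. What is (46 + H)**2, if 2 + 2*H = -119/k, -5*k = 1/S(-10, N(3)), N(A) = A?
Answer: 78854400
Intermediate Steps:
S(w, V) = V*w
k = 1/150 (k = -1/(5*(3*(-10))) = -1/5/(-30) = -1/5*(-1/30) = 1/150 ≈ 0.0066667)
H = -8926 (H = -1 + (-119/1/150)/2 = -1 + (-119*150)/2 = -1 + (1/2)*(-17850) = -1 - 8925 = -8926)
(46 + H)**2 = (46 - 8926)**2 = (-8880)**2 = 78854400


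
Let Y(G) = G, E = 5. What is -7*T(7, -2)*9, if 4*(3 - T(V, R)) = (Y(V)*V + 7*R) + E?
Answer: 441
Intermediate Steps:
T(V, R) = 7/4 - 7*R/4 - V²/4 (T(V, R) = 3 - ((V*V + 7*R) + 5)/4 = 3 - ((V² + 7*R) + 5)/4 = 3 - (5 + V² + 7*R)/4 = 3 + (-5/4 - 7*R/4 - V²/4) = 7/4 - 7*R/4 - V²/4)
-7*T(7, -2)*9 = -7*(7/4 - 7/4*(-2) - ¼*7²)*9 = -7*(7/4 + 7/2 - ¼*49)*9 = -7*(7/4 + 7/2 - 49/4)*9 = -7*(-7)*9 = 49*9 = 441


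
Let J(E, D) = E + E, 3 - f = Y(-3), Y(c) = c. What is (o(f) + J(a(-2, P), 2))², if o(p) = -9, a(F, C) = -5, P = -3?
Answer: 361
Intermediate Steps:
f = 6 (f = 3 - 1*(-3) = 3 + 3 = 6)
J(E, D) = 2*E
(o(f) + J(a(-2, P), 2))² = (-9 + 2*(-5))² = (-9 - 10)² = (-19)² = 361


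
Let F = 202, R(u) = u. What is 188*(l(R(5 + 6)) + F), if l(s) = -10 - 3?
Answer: 35532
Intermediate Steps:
l(s) = -13
188*(l(R(5 + 6)) + F) = 188*(-13 + 202) = 188*189 = 35532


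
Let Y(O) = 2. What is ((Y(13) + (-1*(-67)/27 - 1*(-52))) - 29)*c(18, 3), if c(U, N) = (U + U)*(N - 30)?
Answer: -26712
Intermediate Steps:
c(U, N) = 2*U*(-30 + N) (c(U, N) = (2*U)*(-30 + N) = 2*U*(-30 + N))
((Y(13) + (-1*(-67)/27 - 1*(-52))) - 29)*c(18, 3) = ((2 + (-1*(-67)/27 - 1*(-52))) - 29)*(2*18*(-30 + 3)) = ((2 + (67*(1/27) + 52)) - 29)*(2*18*(-27)) = ((2 + (67/27 + 52)) - 29)*(-972) = ((2 + 1471/27) - 29)*(-972) = (1525/27 - 29)*(-972) = (742/27)*(-972) = -26712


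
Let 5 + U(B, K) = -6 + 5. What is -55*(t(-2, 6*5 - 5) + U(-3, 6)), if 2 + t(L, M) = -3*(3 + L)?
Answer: 605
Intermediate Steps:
t(L, M) = -11 - 3*L (t(L, M) = -2 - 3*(3 + L) = -2 + (-9 - 3*L) = -11 - 3*L)
U(B, K) = -6 (U(B, K) = -5 + (-6 + 5) = -5 - 1 = -6)
-55*(t(-2, 6*5 - 5) + U(-3, 6)) = -55*((-11 - 3*(-2)) - 6) = -55*((-11 + 6) - 6) = -55*(-5 - 6) = -55*(-11) = 605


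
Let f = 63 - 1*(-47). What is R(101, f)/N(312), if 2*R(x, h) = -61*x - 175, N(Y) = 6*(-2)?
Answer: 264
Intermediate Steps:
N(Y) = -12
f = 110 (f = 63 + 47 = 110)
R(x, h) = -175/2 - 61*x/2 (R(x, h) = (-61*x - 175)/2 = (-175 - 61*x)/2 = -175/2 - 61*x/2)
R(101, f)/N(312) = (-175/2 - 61/2*101)/(-12) = (-175/2 - 6161/2)*(-1/12) = -3168*(-1/12) = 264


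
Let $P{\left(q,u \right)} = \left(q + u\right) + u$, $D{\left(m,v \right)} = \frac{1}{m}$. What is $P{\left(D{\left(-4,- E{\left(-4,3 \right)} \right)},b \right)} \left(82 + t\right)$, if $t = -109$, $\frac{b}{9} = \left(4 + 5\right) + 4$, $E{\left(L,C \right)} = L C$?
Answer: $- \frac{25245}{4} \approx -6311.3$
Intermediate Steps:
$E{\left(L,C \right)} = C L$
$b = 117$ ($b = 9 \left(\left(4 + 5\right) + 4\right) = 9 \left(9 + 4\right) = 9 \cdot 13 = 117$)
$P{\left(q,u \right)} = q + 2 u$
$P{\left(D{\left(-4,- E{\left(-4,3 \right)} \right)},b \right)} \left(82 + t\right) = \left(\frac{1}{-4} + 2 \cdot 117\right) \left(82 - 109\right) = \left(- \frac{1}{4} + 234\right) \left(-27\right) = \frac{935}{4} \left(-27\right) = - \frac{25245}{4}$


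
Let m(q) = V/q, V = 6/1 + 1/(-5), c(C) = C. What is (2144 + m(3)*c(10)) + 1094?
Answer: 9772/3 ≈ 3257.3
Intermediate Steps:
V = 29/5 (V = 6*1 + 1*(-1/5) = 6 - 1/5 = 29/5 ≈ 5.8000)
m(q) = 29/(5*q)
(2144 + m(3)*c(10)) + 1094 = (2144 + ((29/5)/3)*10) + 1094 = (2144 + ((29/5)*(1/3))*10) + 1094 = (2144 + (29/15)*10) + 1094 = (2144 + 58/3) + 1094 = 6490/3 + 1094 = 9772/3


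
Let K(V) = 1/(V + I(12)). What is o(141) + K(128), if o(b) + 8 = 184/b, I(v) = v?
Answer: -132019/19740 ≈ -6.6879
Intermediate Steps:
o(b) = -8 + 184/b
K(V) = 1/(12 + V) (K(V) = 1/(V + 12) = 1/(12 + V))
o(141) + K(128) = (-8 + 184/141) + 1/(12 + 128) = (-8 + 184*(1/141)) + 1/140 = (-8 + 184/141) + 1/140 = -944/141 + 1/140 = -132019/19740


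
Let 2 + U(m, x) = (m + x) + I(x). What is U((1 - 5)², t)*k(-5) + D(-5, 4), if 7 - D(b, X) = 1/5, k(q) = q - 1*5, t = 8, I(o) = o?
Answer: -1466/5 ≈ -293.20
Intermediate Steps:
k(q) = -5 + q (k(q) = q - 5 = -5 + q)
D(b, X) = 34/5 (D(b, X) = 7 - 1/5 = 7 - 1*⅕ = 7 - ⅕ = 34/5)
U(m, x) = -2 + m + 2*x (U(m, x) = -2 + ((m + x) + x) = -2 + (m + 2*x) = -2 + m + 2*x)
U((1 - 5)², t)*k(-5) + D(-5, 4) = (-2 + (1 - 5)² + 2*8)*(-5 - 5) + 34/5 = (-2 + (-4)² + 16)*(-10) + 34/5 = (-2 + 16 + 16)*(-10) + 34/5 = 30*(-10) + 34/5 = -300 + 34/5 = -1466/5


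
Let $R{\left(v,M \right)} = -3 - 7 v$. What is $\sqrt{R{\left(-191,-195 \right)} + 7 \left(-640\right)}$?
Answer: $11 i \sqrt{26} \approx 56.089 i$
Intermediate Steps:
$\sqrt{R{\left(-191,-195 \right)} + 7 \left(-640\right)} = \sqrt{\left(-3 - -1337\right) + 7 \left(-640\right)} = \sqrt{\left(-3 + 1337\right) - 4480} = \sqrt{1334 - 4480} = \sqrt{-3146} = 11 i \sqrt{26}$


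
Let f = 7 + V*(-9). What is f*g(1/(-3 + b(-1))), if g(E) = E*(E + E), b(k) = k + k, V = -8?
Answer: 158/25 ≈ 6.3200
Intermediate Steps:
b(k) = 2*k
f = 79 (f = 7 - 8*(-9) = 7 + 72 = 79)
g(E) = 2*E**2 (g(E) = E*(2*E) = 2*E**2)
f*g(1/(-3 + b(-1))) = 79*(2*(1/(-3 + 2*(-1)))**2) = 79*(2*(1/(-3 - 2))**2) = 79*(2*(1/(-5))**2) = 79*(2*(-1/5)**2) = 79*(2*(1/25)) = 79*(2/25) = 158/25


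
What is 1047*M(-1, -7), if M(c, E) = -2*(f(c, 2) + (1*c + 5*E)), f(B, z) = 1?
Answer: 73290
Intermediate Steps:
M(c, E) = -2 - 10*E - 2*c (M(c, E) = -2*(1 + (1*c + 5*E)) = -2*(1 + (c + 5*E)) = -2*(1 + c + 5*E) = -(2 + 2*c + 10*E) = -2 - 10*E - 2*c)
1047*M(-1, -7) = 1047*(-2 - 10*(-7) - 2*(-1)) = 1047*(-2 + 70 + 2) = 1047*70 = 73290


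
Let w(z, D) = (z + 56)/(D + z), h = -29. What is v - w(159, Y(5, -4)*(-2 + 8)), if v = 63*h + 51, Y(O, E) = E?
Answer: -47995/27 ≈ -1777.6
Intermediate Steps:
w(z, D) = (56 + z)/(D + z)
v = -1776 (v = 63*(-29) + 51 = -1827 + 51 = -1776)
v - w(159, Y(5, -4)*(-2 + 8)) = -1776 - (56 + 159)/(-4*(-2 + 8) + 159) = -1776 - 215/(-4*6 + 159) = -1776 - 215/(-24 + 159) = -1776 - 215/135 = -1776 - 1*43/27 = -1776 - 43/27 = -47995/27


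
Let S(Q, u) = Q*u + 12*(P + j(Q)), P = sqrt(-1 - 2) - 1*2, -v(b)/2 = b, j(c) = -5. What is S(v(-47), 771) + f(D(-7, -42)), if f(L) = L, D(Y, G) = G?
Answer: 72348 + 12*I*sqrt(3) ≈ 72348.0 + 20.785*I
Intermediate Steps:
v(b) = -2*b
P = -2 + I*sqrt(3) (P = sqrt(-3) - 2 = I*sqrt(3) - 2 = -2 + I*sqrt(3) ≈ -2.0 + 1.732*I)
S(Q, u) = -84 + Q*u + 12*I*sqrt(3) (S(Q, u) = Q*u + 12*((-2 + I*sqrt(3)) - 5) = Q*u + 12*(-7 + I*sqrt(3)) = Q*u + (-84 + 12*I*sqrt(3)) = -84 + Q*u + 12*I*sqrt(3))
S(v(-47), 771) + f(D(-7, -42)) = (-84 - 2*(-47)*771 + 12*I*sqrt(3)) - 42 = (-84 + 94*771 + 12*I*sqrt(3)) - 42 = (-84 + 72474 + 12*I*sqrt(3)) - 42 = (72390 + 12*I*sqrt(3)) - 42 = 72348 + 12*I*sqrt(3)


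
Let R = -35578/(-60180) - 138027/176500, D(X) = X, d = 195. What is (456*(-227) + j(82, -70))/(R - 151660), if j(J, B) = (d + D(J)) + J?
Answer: 54783372040500/80544983257393 ≈ 0.68016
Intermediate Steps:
R = -101347393/531088500 (R = -35578*(-1/60180) - 138027*1/176500 = 17789/30090 - 138027/176500 = -101347393/531088500 ≈ -0.19083)
j(J, B) = 195 + 2*J (j(J, B) = (195 + J) + J = 195 + 2*J)
(456*(-227) + j(82, -70))/(R - 151660) = (456*(-227) + (195 + 2*82))/(-101347393/531088500 - 151660) = (-103512 + (195 + 164))/(-80544983257393/531088500) = (-103512 + 359)*(-531088500/80544983257393) = -103153*(-531088500/80544983257393) = 54783372040500/80544983257393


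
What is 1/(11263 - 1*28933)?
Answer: -1/17670 ≈ -5.6593e-5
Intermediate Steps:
1/(11263 - 1*28933) = 1/(11263 - 28933) = 1/(-17670) = -1/17670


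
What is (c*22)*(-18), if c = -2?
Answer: 792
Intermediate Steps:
(c*22)*(-18) = -2*22*(-18) = -44*(-18) = 792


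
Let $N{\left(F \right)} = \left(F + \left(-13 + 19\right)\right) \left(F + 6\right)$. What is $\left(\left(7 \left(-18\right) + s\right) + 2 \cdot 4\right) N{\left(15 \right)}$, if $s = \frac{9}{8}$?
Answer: $- \frac{412335}{8} \approx -51542.0$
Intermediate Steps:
$s = \frac{9}{8}$ ($s = 9 \cdot \frac{1}{8} = \frac{9}{8} \approx 1.125$)
$N{\left(F \right)} = \left(6 + F\right)^{2}$ ($N{\left(F \right)} = \left(F + 6\right) \left(6 + F\right) = \left(6 + F\right) \left(6 + F\right) = \left(6 + F\right)^{2}$)
$\left(\left(7 \left(-18\right) + s\right) + 2 \cdot 4\right) N{\left(15 \right)} = \left(\left(7 \left(-18\right) + \frac{9}{8}\right) + 2 \cdot 4\right) \left(6 + 15\right)^{2} = \left(\left(-126 + \frac{9}{8}\right) + 8\right) 21^{2} = \left(- \frac{999}{8} + 8\right) 441 = \left(- \frac{935}{8}\right) 441 = - \frac{412335}{8}$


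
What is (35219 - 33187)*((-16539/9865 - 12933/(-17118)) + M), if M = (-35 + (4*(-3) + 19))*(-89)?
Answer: 15829512998264/3127205 ≈ 5.0619e+6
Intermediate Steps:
M = 2492 (M = (-35 + (-12 + 19))*(-89) = (-35 + 7)*(-89) = -28*(-89) = 2492)
(35219 - 33187)*((-16539/9865 - 12933/(-17118)) + M) = (35219 - 33187)*((-16539/9865 - 12933/(-17118)) + 2492) = 2032*((-16539*1/9865 - 12933*(-1/17118)) + 2492) = 2032*((-16539/9865 + 479/634) + 2492) = 2032*(-5760391/6254410 + 2492) = 2032*(15580229329/6254410) = 15829512998264/3127205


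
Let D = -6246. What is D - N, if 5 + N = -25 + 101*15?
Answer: -7731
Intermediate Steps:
N = 1485 (N = -5 + (-25 + 101*15) = -5 + (-25 + 1515) = -5 + 1490 = 1485)
D - N = -6246 - 1*1485 = -6246 - 1485 = -7731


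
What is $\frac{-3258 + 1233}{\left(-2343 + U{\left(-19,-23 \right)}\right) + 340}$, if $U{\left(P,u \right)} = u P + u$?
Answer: $\frac{2025}{1589} \approx 1.2744$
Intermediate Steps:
$U{\left(P,u \right)} = u + P u$ ($U{\left(P,u \right)} = P u + u = u + P u$)
$\frac{-3258 + 1233}{\left(-2343 + U{\left(-19,-23 \right)}\right) + 340} = \frac{-3258 + 1233}{\left(-2343 - 23 \left(1 - 19\right)\right) + 340} = - \frac{2025}{\left(-2343 - -414\right) + 340} = - \frac{2025}{\left(-2343 + 414\right) + 340} = - \frac{2025}{-1929 + 340} = - \frac{2025}{-1589} = \left(-2025\right) \left(- \frac{1}{1589}\right) = \frac{2025}{1589}$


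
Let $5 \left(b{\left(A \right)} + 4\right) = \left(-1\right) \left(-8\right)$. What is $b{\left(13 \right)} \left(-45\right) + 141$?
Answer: $249$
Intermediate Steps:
$b{\left(A \right)} = - \frac{12}{5}$ ($b{\left(A \right)} = -4 + \frac{\left(-1\right) \left(-8\right)}{5} = -4 + \frac{1}{5} \cdot 8 = -4 + \frac{8}{5} = - \frac{12}{5}$)
$b{\left(13 \right)} \left(-45\right) + 141 = \left(- \frac{12}{5}\right) \left(-45\right) + 141 = 108 + 141 = 249$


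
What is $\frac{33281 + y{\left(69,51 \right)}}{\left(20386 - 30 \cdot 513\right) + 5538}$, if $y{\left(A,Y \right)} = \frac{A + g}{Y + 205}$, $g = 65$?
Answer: $\frac{4260035}{1348352} \approx 3.1594$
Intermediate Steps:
$y{\left(A,Y \right)} = \frac{65 + A}{205 + Y}$ ($y{\left(A,Y \right)} = \frac{A + 65}{Y + 205} = \frac{65 + A}{205 + Y}$)
$\frac{33281 + y{\left(69,51 \right)}}{\left(20386 - 30 \cdot 513\right) + 5538} = \frac{33281 + \frac{65 + 69}{205 + 51}}{\left(20386 - 30 \cdot 513\right) + 5538} = \frac{33281 + \frac{1}{256} \cdot 134}{\left(20386 - 15390\right) + 5538} = \frac{33281 + \frac{67}{128}}{4996 + 5538} = \frac{4260035}{128 \cdot 10534} = \frac{4260035}{128} \cdot \frac{1}{10534} = \frac{4260035}{1348352}$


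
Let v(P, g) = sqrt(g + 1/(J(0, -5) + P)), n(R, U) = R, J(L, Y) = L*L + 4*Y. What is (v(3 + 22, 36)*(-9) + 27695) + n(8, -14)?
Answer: 27703 - 9*sqrt(905)/5 ≈ 27649.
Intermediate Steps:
J(L, Y) = L**2 + 4*Y
v(P, g) = sqrt(g + 1/(-20 + P)) (v(P, g) = sqrt(g + 1/((0**2 + 4*(-5)) + P)) = sqrt(g + 1/((0 - 20) + P)) = sqrt(g + 1/(-20 + P)))
(v(3 + 22, 36)*(-9) + 27695) + n(8, -14) = (sqrt((1 + 36*(-20 + (3 + 22)))/(-20 + (3 + 22)))*(-9) + 27695) + 8 = (sqrt((1 + 36*(-20 + 25))/(-20 + 25))*(-9) + 27695) + 8 = (sqrt((1 + 36*5)/5)*(-9) + 27695) + 8 = (sqrt((1 + 180)/5)*(-9) + 27695) + 8 = (sqrt((1/5)*181)*(-9) + 27695) + 8 = (sqrt(181/5)*(-9) + 27695) + 8 = ((sqrt(905)/5)*(-9) + 27695) + 8 = (-9*sqrt(905)/5 + 27695) + 8 = (27695 - 9*sqrt(905)/5) + 8 = 27703 - 9*sqrt(905)/5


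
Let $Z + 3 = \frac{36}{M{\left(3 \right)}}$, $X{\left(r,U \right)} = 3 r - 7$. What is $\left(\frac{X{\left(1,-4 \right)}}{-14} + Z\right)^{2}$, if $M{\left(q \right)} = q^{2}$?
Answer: $\frac{81}{49} \approx 1.6531$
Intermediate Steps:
$X{\left(r,U \right)} = -7 + 3 r$
$Z = 1$ ($Z = -3 + \frac{36}{3^{2}} = -3 + \frac{36}{9} = -3 + 36 \cdot \frac{1}{9} = -3 + 4 = 1$)
$\left(\frac{X{\left(1,-4 \right)}}{-14} + Z\right)^{2} = \left(\frac{-7 + 3 \cdot 1}{-14} + 1\right)^{2} = \left(\left(-7 + 3\right) \left(- \frac{1}{14}\right) + 1\right)^{2} = \left(\left(-4\right) \left(- \frac{1}{14}\right) + 1\right)^{2} = \left(\frac{2}{7} + 1\right)^{2} = \left(\frac{9}{7}\right)^{2} = \frac{81}{49}$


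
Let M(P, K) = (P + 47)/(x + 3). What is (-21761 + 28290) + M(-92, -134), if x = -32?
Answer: 189386/29 ≈ 6530.6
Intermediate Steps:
M(P, K) = -47/29 - P/29 (M(P, K) = (P + 47)/(-32 + 3) = (47 + P)/(-29) = (47 + P)*(-1/29) = -47/29 - P/29)
(-21761 + 28290) + M(-92, -134) = (-21761 + 28290) + (-47/29 - 1/29*(-92)) = 6529 + (-47/29 + 92/29) = 6529 + 45/29 = 189386/29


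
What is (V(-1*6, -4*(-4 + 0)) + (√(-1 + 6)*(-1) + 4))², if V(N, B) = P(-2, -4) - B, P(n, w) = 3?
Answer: 86 + 18*√5 ≈ 126.25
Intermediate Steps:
V(N, B) = 3 - B
(V(-1*6, -4*(-4 + 0)) + (√(-1 + 6)*(-1) + 4))² = ((3 - (-4)*(-4 + 0)) + (√(-1 + 6)*(-1) + 4))² = ((3 - (-4)*(-4)) + (√5*(-1) + 4))² = ((3 - 1*16) + (-√5 + 4))² = ((3 - 16) + (4 - √5))² = (-13 + (4 - √5))² = (-9 - √5)²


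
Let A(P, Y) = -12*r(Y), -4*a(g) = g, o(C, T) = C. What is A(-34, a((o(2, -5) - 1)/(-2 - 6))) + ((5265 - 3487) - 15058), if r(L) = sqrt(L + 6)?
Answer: -13280 - 3*sqrt(386)/2 ≈ -13309.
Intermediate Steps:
r(L) = sqrt(6 + L)
a(g) = -g/4
A(P, Y) = -12*sqrt(6 + Y)
A(-34, a((o(2, -5) - 1)/(-2 - 6))) + ((5265 - 3487) - 15058) = -12*sqrt(6 - (2 - 1)/(4*(-2 - 6))) + ((5265 - 3487) - 15058) = -12*sqrt(6 - 1/(4*(-8))) + (1778 - 15058) = -12*sqrt(6 - (-1)/(4*8)) - 13280 = -12*sqrt(6 - 1/4*(-1/8)) - 13280 = -12*sqrt(6 + 1/32) - 13280 = -3*sqrt(386)/2 - 13280 = -13280 - 3*sqrt(386)/2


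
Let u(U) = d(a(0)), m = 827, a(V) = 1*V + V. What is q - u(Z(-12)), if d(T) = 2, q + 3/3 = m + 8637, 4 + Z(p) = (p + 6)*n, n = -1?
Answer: 9461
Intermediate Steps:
a(V) = 2*V (a(V) = V + V = 2*V)
Z(p) = -10 - p (Z(p) = -4 + (p + 6)*(-1) = -4 + (6 + p)*(-1) = -4 + (-6 - p) = -10 - p)
q = 9463 (q = -1 + (827 + 8637) = -1 + 9464 = 9463)
u(U) = 2
q - u(Z(-12)) = 9463 - 1*2 = 9463 - 2 = 9461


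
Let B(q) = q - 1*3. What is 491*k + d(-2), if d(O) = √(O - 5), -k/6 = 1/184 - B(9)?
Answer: 1624719/92 + I*√7 ≈ 17660.0 + 2.6458*I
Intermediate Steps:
B(q) = -3 + q (B(q) = q - 3 = -3 + q)
k = 3309/92 (k = -6*(1/184 - (-3 + 9)) = -6*(1/184 - 1*6) = -6*(1/184 - 6) = -6*(-1103/184) = 3309/92 ≈ 35.967)
d(O) = √(-5 + O)
491*k + d(-2) = 491*(3309/92) + √(-5 - 2) = 1624719/92 + √(-7) = 1624719/92 + I*√7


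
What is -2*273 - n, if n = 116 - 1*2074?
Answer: 1412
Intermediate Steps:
n = -1958 (n = 116 - 2074 = -1958)
-2*273 - n = -2*273 - 1*(-1958) = -546 + 1958 = 1412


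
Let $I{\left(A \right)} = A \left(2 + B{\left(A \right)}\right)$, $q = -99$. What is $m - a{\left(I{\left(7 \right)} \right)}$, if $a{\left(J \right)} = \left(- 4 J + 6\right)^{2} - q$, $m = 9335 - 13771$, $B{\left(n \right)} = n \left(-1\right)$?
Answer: $-25851$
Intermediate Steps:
$B{\left(n \right)} = - n$
$I{\left(A \right)} = A \left(2 - A\right)$
$m = -4436$ ($m = 9335 - 13771 = -4436$)
$a{\left(J \right)} = 99 + \left(6 - 4 J\right)^{2}$ ($a{\left(J \right)} = \left(- 4 J + 6\right)^{2} - -99 = \left(6 - 4 J\right)^{2} + 99 = 99 + \left(6 - 4 J\right)^{2}$)
$m - a{\left(I{\left(7 \right)} \right)} = -4436 - \left(99 + 4 \left(-3 + 2 \cdot 7 \left(2 - 7\right)\right)^{2}\right) = -4436 - \left(99 + 4 \left(-3 + 2 \cdot 7 \left(-5\right)\right)^{2}\right) = -4436 - \left(99 + 4 \left(-3 + 2 \left(-35\right)\right)^{2}\right) = -4436 - \left(99 + 4 \left(-3 - 70\right)^{2}\right) = -4436 - \left(99 + 4 \left(-73\right)^{2}\right) = -4436 - \left(99 + 4 \cdot 5329\right) = -4436 - \left(99 + 21316\right) = -4436 - 21415 = -25851$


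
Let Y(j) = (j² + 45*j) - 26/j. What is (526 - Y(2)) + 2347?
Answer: 2792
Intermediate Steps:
Y(j) = j² - 26/j + 45*j
(526 - Y(2)) + 2347 = (526 - (-26 + 2²*(45 + 2))/2) + 2347 = (526 - (-26 + 4*47)/2) + 2347 = (526 - (-26 + 188)/2) + 2347 = (526 - 162/2) + 2347 = (526 - 1*81) + 2347 = (526 - 81) + 2347 = 445 + 2347 = 2792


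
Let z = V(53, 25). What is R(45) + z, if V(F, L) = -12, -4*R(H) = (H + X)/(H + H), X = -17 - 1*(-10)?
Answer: -2179/180 ≈ -12.106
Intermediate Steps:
X = -7 (X = -17 + 10 = -7)
R(H) = -(-7 + H)/(8*H) (R(H) = -(H - 7)/(4*(H + H)) = -(-7 + H)/(4*(2*H)) = -(-7 + H)*1/(2*H)/4 = -(-7 + H)/(8*H))
z = -12
R(45) + z = (⅛)*(7 - 1*45)/45 - 12 = (⅛)*(1/45)*(7 - 45) - 12 = (⅛)*(1/45)*(-38) - 12 = -19/180 - 12 = -2179/180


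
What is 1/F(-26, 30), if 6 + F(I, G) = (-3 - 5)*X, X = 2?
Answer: -1/22 ≈ -0.045455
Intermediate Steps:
F(I, G) = -22 (F(I, G) = -6 + (-3 - 5)*2 = -6 - 8*2 = -6 - 16 = -22)
1/F(-26, 30) = 1/(-22) = -1/22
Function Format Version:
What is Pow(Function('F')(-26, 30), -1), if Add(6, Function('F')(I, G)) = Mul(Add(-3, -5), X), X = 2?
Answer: Rational(-1, 22) ≈ -0.045455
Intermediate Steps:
Function('F')(I, G) = -22 (Function('F')(I, G) = Add(-6, Mul(Add(-3, -5), 2)) = Add(-6, Mul(-8, 2)) = Add(-6, -16) = -22)
Pow(Function('F')(-26, 30), -1) = Pow(-22, -1) = Rational(-1, 22)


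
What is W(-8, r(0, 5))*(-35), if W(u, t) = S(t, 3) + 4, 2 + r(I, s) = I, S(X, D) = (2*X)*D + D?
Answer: 175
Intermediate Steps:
S(X, D) = D + 2*D*X (S(X, D) = 2*D*X + D = D + 2*D*X)
r(I, s) = -2 + I
W(u, t) = 7 + 6*t (W(u, t) = 3*(1 + 2*t) + 4 = (3 + 6*t) + 4 = 7 + 6*t)
W(-8, r(0, 5))*(-35) = (7 + 6*(-2 + 0))*(-35) = (7 + 6*(-2))*(-35) = (7 - 12)*(-35) = -5*(-35) = 175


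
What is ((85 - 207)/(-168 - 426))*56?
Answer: 3416/297 ≈ 11.502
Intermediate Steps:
((85 - 207)/(-168 - 426))*56 = -122/(-594)*56 = -122*(-1/594)*56 = (61/297)*56 = 3416/297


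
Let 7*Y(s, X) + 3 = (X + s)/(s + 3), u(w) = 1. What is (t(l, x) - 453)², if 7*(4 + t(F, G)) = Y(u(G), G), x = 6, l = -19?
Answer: 8024038929/38416 ≈ 2.0887e+5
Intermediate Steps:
Y(s, X) = -3/7 + (X + s)/(7*(3 + s)) (Y(s, X) = -3/7 + ((X + s)/(s + 3))/7 = -3/7 + ((X + s)/(3 + s))/7 = -3/7 + (X + s)/(7*(3 + s)))
t(F, G) = -795/196 + G/196 (t(F, G) = -4 + ((-9 + G - 2*1)/(7*(3 + 1)))/7 = -4 + ((⅐)*(-9 + G - 2)/4)/7 = -4 + ((⅐)*(¼)*(-11 + G))/7 = -4 + (-11/28 + G/28)/7 = -4 + (-11/196 + G/196) = -795/196 + G/196)
(t(l, x) - 453)² = ((-795/196 + (1/196)*6) - 453)² = ((-795/196 + 3/98) - 453)² = (-789/196 - 453)² = (-89577/196)² = 8024038929/38416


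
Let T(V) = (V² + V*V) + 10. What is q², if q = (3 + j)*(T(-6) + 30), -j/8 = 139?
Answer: 15427627264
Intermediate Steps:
j = -1112 (j = -8*139 = -1112)
T(V) = 10 + 2*V² (T(V) = (V² + V²) + 10 = 2*V² + 10 = 10 + 2*V²)
q = -124208 (q = (3 - 1112)*((10 + 2*(-6)²) + 30) = -1109*((10 + 2*36) + 30) = -1109*((10 + 72) + 30) = -1109*(82 + 30) = -1109*112 = -124208)
q² = (-124208)² = 15427627264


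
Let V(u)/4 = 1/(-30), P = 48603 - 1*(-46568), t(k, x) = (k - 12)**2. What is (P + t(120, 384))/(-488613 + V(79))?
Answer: -1602525/7329197 ≈ -0.21865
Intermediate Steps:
t(k, x) = (-12 + k)**2
P = 95171 (P = 48603 + 46568 = 95171)
V(u) = -2/15 (V(u) = 4/(-30) = 4*(-1/30) = -2/15)
(P + t(120, 384))/(-488613 + V(79)) = (95171 + (-12 + 120)**2)/(-488613 - 2/15) = (95171 + 108**2)/(-7329197/15) = (95171 + 11664)*(-15/7329197) = 106835*(-15/7329197) = -1602525/7329197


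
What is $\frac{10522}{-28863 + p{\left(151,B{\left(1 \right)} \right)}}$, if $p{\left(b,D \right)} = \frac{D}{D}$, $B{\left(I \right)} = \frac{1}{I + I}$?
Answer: $- \frac{5261}{14431} \approx -0.36456$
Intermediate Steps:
$B{\left(I \right)} = \frac{1}{2 I}$
$p{\left(b,D \right)} = 1$
$\frac{10522}{-28863 + p{\left(151,B{\left(1 \right)} \right)}} = \frac{10522}{-28863 + 1} = \frac{10522}{-28862} = 10522 \left(- \frac{1}{28862}\right) = - \frac{5261}{14431}$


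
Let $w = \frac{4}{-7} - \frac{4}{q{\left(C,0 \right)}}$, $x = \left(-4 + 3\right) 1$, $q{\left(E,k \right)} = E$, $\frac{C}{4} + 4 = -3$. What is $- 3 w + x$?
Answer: $\frac{2}{7} \approx 0.28571$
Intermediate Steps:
$C = -28$ ($C = -16 + 4 \left(-3\right) = -16 - 12 = -28$)
$x = -1$ ($x = \left(-1\right) 1 = -1$)
$w = - \frac{3}{7}$ ($w = \frac{4}{-7} - \frac{4}{-28} = 4 \left(- \frac{1}{7}\right) - - \frac{1}{7} = - \frac{4}{7} + \frac{1}{7} = - \frac{3}{7} \approx -0.42857$)
$- 3 w + x = \left(-3\right) \left(- \frac{3}{7}\right) - 1 = \frac{9}{7} - 1 = \frac{2}{7}$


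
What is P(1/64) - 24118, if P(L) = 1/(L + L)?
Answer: -24086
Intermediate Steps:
P(L) = 1/(2*L)
P(1/64) - 24118 = 1/(2*(1/64)) - 24118 = (½)*64 - 24118 = 32 - 24118 = -24086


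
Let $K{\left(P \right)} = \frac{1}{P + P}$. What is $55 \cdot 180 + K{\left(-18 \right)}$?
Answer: $\frac{356399}{36} \approx 9900.0$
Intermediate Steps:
$K{\left(P \right)} = \frac{1}{2 P}$
$55 \cdot 180 + K{\left(-18 \right)} = 55 \cdot 180 + \frac{1}{2 \left(-18\right)} = 9900 + \frac{1}{2} \left(- \frac{1}{18}\right) = 9900 - \frac{1}{36} = \frac{356399}{36}$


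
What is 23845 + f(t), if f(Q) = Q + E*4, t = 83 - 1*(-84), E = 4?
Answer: 24028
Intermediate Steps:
t = 167 (t = 83 + 84 = 167)
f(Q) = 16 + Q (f(Q) = Q + 4*4 = Q + 16 = 16 + Q)
23845 + f(t) = 23845 + (16 + 167) = 23845 + 183 = 24028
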